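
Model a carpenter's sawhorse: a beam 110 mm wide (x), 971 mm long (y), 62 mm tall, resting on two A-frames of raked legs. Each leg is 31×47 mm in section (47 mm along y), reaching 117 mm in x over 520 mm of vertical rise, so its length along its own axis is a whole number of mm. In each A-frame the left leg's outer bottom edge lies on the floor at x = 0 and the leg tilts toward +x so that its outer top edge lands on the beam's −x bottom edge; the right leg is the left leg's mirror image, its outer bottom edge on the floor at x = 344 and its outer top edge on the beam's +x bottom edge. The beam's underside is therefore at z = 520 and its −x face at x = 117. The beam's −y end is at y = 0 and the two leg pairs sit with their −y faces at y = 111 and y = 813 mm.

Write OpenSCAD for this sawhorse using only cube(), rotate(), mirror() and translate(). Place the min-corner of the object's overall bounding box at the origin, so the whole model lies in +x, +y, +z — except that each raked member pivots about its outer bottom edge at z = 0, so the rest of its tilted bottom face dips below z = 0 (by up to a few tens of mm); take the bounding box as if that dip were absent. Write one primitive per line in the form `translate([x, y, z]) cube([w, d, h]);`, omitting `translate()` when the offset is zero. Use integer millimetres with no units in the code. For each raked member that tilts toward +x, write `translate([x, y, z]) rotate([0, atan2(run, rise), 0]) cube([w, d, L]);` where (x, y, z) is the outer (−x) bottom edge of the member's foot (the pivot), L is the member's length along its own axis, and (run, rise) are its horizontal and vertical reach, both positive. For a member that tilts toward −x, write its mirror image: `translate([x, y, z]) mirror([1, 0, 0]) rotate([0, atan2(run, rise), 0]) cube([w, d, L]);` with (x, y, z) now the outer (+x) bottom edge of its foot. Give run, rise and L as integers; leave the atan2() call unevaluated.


translate([117, 0, 520]) cube([110, 971, 62]);
translate([0, 111, 0]) rotate([0, atan2(117, 520), 0]) cube([31, 47, 533]);
translate([344, 111, 0]) mirror([1, 0, 0]) rotate([0, atan2(117, 520), 0]) cube([31, 47, 533]);
translate([0, 813, 0]) rotate([0, atan2(117, 520), 0]) cube([31, 47, 533]);
translate([344, 813, 0]) mirror([1, 0, 0]) rotate([0, atan2(117, 520), 0]) cube([31, 47, 533]);


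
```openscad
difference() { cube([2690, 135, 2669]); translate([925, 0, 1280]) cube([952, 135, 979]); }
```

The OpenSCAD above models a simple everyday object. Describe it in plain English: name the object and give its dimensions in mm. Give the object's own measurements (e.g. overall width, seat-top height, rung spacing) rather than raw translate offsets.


A wall 2690 mm long (x), 135 mm thick (y), 2669 mm tall, with a rectangular window opening cut through it. The opening is 952 mm wide and 979 mm tall; its sill is at z = 1280 mm and its near (−x) edge is 925 mm from the wall's −x end. The opening passes through the full wall thickness.


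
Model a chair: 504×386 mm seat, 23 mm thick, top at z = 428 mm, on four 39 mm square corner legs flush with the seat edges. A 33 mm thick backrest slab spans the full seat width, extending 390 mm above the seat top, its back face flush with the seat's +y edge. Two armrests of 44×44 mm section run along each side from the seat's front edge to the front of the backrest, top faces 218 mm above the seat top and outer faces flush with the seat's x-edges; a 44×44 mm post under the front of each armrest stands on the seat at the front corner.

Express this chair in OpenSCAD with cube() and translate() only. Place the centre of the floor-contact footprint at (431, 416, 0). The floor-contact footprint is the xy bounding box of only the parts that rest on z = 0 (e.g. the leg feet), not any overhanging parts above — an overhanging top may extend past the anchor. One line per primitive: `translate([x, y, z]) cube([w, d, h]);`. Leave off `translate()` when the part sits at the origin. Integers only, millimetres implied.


translate([179, 223, 405]) cube([504, 386, 23]);
translate([179, 223, 0]) cube([39, 39, 405]);
translate([644, 223, 0]) cube([39, 39, 405]);
translate([179, 570, 0]) cube([39, 39, 405]);
translate([644, 570, 0]) cube([39, 39, 405]);
translate([179, 576, 428]) cube([504, 33, 390]);
translate([179, 223, 602]) cube([44, 353, 44]);
translate([639, 223, 602]) cube([44, 353, 44]);
translate([179, 223, 428]) cube([44, 44, 174]);
translate([639, 223, 428]) cube([44, 44, 174]);


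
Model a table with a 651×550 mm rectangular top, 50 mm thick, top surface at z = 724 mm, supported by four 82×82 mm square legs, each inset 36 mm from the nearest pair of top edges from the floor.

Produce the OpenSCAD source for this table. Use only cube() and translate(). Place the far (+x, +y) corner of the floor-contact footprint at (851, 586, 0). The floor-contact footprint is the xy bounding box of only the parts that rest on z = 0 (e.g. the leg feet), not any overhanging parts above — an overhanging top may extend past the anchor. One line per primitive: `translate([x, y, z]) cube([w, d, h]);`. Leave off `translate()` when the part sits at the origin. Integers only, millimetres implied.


translate([236, 72, 674]) cube([651, 550, 50]);
translate([272, 108, 0]) cube([82, 82, 674]);
translate([769, 108, 0]) cube([82, 82, 674]);
translate([272, 504, 0]) cube([82, 82, 674]);
translate([769, 504, 0]) cube([82, 82, 674]);


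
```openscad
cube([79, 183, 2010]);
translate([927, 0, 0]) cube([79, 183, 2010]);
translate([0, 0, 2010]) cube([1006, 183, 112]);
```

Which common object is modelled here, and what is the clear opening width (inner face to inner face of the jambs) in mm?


A door frame. The clear opening width is 848 mm.

Two 2010 mm tall posts with a header on top — a door frame. The left jamb is 79 mm wide at x = 0; the right jamb starts at x = 927. The clear opening is 927 − 79 = 848 mm.


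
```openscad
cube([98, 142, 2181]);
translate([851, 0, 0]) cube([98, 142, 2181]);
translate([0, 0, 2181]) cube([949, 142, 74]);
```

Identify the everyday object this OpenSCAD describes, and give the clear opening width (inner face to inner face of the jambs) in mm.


A door frame. The clear opening width is 753 mm.

Two 2181 mm tall posts with a header on top — a door frame. The left jamb is 98 mm wide at x = 0; the right jamb starts at x = 851. The clear opening is 851 − 98 = 753 mm.


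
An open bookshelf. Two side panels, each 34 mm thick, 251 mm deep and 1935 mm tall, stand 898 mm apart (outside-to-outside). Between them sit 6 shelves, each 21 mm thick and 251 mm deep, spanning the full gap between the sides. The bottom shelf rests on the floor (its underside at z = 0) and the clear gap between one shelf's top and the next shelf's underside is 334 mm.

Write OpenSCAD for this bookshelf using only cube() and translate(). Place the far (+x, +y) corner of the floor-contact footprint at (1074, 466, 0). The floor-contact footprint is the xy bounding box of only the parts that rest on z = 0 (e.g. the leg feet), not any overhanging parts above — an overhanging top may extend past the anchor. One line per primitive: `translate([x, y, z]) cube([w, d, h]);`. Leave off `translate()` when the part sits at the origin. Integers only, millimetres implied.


translate([176, 215, 0]) cube([34, 251, 1935]);
translate([1040, 215, 0]) cube([34, 251, 1935]);
translate([210, 215, 0]) cube([830, 251, 21]);
translate([210, 215, 355]) cube([830, 251, 21]);
translate([210, 215, 710]) cube([830, 251, 21]);
translate([210, 215, 1065]) cube([830, 251, 21]);
translate([210, 215, 1420]) cube([830, 251, 21]);
translate([210, 215, 1775]) cube([830, 251, 21]);


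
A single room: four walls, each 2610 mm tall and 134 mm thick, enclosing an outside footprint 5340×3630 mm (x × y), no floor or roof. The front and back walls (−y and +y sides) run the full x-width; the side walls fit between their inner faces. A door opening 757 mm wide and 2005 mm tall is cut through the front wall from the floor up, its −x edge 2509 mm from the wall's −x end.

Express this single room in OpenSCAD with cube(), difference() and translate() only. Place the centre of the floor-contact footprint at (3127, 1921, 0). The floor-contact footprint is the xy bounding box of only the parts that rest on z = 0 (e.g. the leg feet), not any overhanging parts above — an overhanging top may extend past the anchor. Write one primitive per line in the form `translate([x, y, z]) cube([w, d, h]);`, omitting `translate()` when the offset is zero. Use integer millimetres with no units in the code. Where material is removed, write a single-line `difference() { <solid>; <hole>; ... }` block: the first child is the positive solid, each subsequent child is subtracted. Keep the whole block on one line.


difference() { translate([457, 106, 0]) cube([5340, 134, 2610]); translate([2966, 106, 0]) cube([757, 134, 2005]); }
translate([457, 3602, 0]) cube([5340, 134, 2610]);
translate([457, 240, 0]) cube([134, 3362, 2610]);
translate([5663, 240, 0]) cube([134, 3362, 2610]);


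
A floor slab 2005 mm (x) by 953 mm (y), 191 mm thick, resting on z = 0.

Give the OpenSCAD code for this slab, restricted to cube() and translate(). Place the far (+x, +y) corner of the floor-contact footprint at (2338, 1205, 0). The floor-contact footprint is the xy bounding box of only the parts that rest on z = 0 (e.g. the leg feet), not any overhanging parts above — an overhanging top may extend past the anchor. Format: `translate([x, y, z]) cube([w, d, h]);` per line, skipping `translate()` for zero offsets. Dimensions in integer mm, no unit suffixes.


translate([333, 252, 0]) cube([2005, 953, 191]);


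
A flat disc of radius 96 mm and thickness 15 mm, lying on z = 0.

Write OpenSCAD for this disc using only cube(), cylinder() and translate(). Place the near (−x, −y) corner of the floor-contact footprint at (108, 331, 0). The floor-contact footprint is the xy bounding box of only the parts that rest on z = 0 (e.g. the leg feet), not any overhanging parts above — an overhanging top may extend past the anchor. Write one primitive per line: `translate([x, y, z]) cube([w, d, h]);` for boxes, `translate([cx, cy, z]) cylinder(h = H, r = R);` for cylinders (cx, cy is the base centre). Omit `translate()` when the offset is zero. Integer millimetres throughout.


translate([204, 427, 0]) cylinder(h = 15, r = 96);


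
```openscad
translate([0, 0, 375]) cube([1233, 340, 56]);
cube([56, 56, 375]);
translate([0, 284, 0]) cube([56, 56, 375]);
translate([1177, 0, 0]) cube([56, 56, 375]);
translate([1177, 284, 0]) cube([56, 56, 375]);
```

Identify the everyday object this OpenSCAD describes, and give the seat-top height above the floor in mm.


A bench. The seat-top height is 431 mm.

A long slab on four corner posts — a bench. The slab sits at z = 375 with thickness 56, so the top is 375 + 56 = 431 mm.


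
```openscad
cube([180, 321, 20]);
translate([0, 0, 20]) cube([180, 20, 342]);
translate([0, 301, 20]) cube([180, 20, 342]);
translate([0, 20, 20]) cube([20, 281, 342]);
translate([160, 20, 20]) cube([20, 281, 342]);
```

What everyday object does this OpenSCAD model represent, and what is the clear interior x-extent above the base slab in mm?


An open box. The internal width is 140 mm.

A 180×321 base slab with four walls standing on it — an open box. The base is 180 mm wide and the walls are 20 mm thick, so the internal width is 180 − 2 × 20 = 140 mm.


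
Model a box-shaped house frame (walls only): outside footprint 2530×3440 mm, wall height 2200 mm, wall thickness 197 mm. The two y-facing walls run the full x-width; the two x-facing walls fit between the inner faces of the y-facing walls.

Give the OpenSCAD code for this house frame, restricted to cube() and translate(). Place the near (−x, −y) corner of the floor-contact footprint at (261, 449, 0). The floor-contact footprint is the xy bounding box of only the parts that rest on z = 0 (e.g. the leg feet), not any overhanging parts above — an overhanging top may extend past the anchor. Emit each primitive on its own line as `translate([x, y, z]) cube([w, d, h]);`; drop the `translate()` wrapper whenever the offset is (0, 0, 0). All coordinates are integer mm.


translate([261, 449, 0]) cube([2530, 197, 2200]);
translate([261, 3692, 0]) cube([2530, 197, 2200]);
translate([261, 646, 0]) cube([197, 3046, 2200]);
translate([2594, 646, 0]) cube([197, 3046, 2200]);


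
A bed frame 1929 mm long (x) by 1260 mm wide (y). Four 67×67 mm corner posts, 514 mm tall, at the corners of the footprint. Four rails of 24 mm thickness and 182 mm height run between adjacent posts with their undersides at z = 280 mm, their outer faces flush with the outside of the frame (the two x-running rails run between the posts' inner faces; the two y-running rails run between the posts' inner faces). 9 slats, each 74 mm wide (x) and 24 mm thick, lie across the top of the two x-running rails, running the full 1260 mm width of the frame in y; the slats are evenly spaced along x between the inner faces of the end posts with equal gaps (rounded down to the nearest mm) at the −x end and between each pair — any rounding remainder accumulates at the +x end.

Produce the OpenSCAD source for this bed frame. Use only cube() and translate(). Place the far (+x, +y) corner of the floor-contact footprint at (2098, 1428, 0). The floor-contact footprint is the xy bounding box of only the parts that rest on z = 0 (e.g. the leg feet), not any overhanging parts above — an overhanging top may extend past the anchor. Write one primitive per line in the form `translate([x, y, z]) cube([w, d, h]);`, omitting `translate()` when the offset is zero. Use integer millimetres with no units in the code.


// slat z = rail_z + rail_h = 280 + 182 = 462
// slat gap = ⌊(1795 − 9·74) / 10⌋ = 112
translate([169, 168, 0]) cube([67, 67, 514]);
translate([169, 1361, 0]) cube([67, 67, 514]);
translate([2031, 168, 0]) cube([67, 67, 514]);
translate([2031, 1361, 0]) cube([67, 67, 514]);
translate([236, 168, 280]) cube([1795, 24, 182]);
translate([236, 1404, 280]) cube([1795, 24, 182]);
translate([169, 235, 280]) cube([24, 1126, 182]);
translate([2074, 235, 280]) cube([24, 1126, 182]);
translate([348, 168, 462]) cube([74, 1260, 24]);
translate([534, 168, 462]) cube([74, 1260, 24]);
translate([720, 168, 462]) cube([74, 1260, 24]);
translate([906, 168, 462]) cube([74, 1260, 24]);
translate([1092, 168, 462]) cube([74, 1260, 24]);
translate([1278, 168, 462]) cube([74, 1260, 24]);
translate([1464, 168, 462]) cube([74, 1260, 24]);
translate([1650, 168, 462]) cube([74, 1260, 24]);
translate([1836, 168, 462]) cube([74, 1260, 24]);


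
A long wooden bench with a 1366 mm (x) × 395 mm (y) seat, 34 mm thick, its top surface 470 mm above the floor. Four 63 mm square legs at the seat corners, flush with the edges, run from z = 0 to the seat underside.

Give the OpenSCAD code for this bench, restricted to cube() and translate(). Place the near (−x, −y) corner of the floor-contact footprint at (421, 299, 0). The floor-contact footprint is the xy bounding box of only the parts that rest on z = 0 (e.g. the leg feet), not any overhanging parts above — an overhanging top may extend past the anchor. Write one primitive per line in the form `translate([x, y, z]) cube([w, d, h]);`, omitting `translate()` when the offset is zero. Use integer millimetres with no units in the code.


translate([421, 299, 436]) cube([1366, 395, 34]);
translate([421, 299, 0]) cube([63, 63, 436]);
translate([421, 631, 0]) cube([63, 63, 436]);
translate([1724, 299, 0]) cube([63, 63, 436]);
translate([1724, 631, 0]) cube([63, 63, 436]);


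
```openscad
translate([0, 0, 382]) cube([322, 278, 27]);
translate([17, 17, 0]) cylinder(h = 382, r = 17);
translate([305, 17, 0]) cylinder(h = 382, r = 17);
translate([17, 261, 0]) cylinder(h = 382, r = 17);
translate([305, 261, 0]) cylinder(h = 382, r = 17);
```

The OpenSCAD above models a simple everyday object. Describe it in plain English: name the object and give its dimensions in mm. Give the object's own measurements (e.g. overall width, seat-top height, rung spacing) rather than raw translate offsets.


A four-legged stool. The seat is a 322×278×27 mm slab whose top surface is at z = 409 mm; four round legs, each 34 mm in diameter, run from the floor (z = 0) to the underside of the seat, each leg's axis is inset half a diameter from the nearest pair of seat edges (so the leg's bounding box is flush with the corner).


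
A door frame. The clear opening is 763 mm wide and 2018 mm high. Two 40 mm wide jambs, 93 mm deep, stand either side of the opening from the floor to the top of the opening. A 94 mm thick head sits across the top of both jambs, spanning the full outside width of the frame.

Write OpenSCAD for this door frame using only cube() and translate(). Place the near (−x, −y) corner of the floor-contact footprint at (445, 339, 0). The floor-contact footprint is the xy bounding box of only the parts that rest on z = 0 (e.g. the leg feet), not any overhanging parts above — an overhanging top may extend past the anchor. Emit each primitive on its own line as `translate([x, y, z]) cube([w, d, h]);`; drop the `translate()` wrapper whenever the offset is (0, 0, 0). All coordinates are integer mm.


translate([445, 339, 0]) cube([40, 93, 2018]);
translate([1248, 339, 0]) cube([40, 93, 2018]);
translate([445, 339, 2018]) cube([843, 93, 94]);


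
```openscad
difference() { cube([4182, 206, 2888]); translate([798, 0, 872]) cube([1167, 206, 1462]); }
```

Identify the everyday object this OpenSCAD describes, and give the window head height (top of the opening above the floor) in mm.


A wall with a window opening. The window head height is 2334 mm.

A wall with a rectangular opening subtracted — a window. Sill at z = 872, opening 1462 mm tall, so the head is at 872 + 1462 = 2334 mm.


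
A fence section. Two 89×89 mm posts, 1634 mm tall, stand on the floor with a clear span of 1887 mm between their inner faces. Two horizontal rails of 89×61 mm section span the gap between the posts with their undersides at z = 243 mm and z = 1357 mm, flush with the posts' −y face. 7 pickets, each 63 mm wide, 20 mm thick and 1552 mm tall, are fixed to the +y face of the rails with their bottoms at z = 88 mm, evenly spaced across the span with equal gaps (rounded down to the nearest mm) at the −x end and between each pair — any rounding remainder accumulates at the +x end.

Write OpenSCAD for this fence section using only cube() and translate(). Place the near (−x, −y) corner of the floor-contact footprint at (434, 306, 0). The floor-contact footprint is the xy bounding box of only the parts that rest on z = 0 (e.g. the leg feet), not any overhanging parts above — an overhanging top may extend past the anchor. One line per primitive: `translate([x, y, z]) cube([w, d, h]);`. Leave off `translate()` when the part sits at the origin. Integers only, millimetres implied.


translate([434, 306, 0]) cube([89, 89, 1634]);
translate([2410, 306, 0]) cube([89, 89, 1634]);
translate([523, 306, 243]) cube([1887, 89, 61]);
translate([523, 306, 1357]) cube([1887, 89, 61]);
translate([703, 395, 88]) cube([63, 20, 1552]);
translate([946, 395, 88]) cube([63, 20, 1552]);
translate([1189, 395, 88]) cube([63, 20, 1552]);
translate([1432, 395, 88]) cube([63, 20, 1552]);
translate([1675, 395, 88]) cube([63, 20, 1552]);
translate([1918, 395, 88]) cube([63, 20, 1552]);
translate([2161, 395, 88]) cube([63, 20, 1552]);


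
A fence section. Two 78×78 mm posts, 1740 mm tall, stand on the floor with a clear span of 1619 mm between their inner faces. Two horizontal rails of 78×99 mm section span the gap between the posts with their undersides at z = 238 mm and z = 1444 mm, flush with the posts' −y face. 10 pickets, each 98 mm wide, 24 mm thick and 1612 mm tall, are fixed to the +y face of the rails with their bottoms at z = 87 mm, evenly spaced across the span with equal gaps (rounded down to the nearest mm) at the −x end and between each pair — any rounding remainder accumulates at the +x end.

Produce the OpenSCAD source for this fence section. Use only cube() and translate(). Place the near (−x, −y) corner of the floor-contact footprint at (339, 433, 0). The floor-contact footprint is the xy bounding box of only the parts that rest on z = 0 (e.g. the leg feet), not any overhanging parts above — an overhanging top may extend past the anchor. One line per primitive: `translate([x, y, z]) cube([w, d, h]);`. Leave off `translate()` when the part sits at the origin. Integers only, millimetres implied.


translate([339, 433, 0]) cube([78, 78, 1740]);
translate([2036, 433, 0]) cube([78, 78, 1740]);
translate([417, 433, 238]) cube([1619, 78, 99]);
translate([417, 433, 1444]) cube([1619, 78, 99]);
translate([475, 511, 87]) cube([98, 24, 1612]);
translate([631, 511, 87]) cube([98, 24, 1612]);
translate([787, 511, 87]) cube([98, 24, 1612]);
translate([943, 511, 87]) cube([98, 24, 1612]);
translate([1099, 511, 87]) cube([98, 24, 1612]);
translate([1255, 511, 87]) cube([98, 24, 1612]);
translate([1411, 511, 87]) cube([98, 24, 1612]);
translate([1567, 511, 87]) cube([98, 24, 1612]);
translate([1723, 511, 87]) cube([98, 24, 1612]);
translate([1879, 511, 87]) cube([98, 24, 1612]);


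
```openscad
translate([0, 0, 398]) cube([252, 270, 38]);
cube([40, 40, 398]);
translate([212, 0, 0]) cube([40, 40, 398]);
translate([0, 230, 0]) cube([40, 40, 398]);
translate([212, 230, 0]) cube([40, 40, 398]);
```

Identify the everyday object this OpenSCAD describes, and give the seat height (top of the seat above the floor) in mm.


A stool. The seat height is 436 mm.

A 252×270×38 slab at z = 398 on four corner posts — a stool. The seat top is 398 + 38 = 436 mm.


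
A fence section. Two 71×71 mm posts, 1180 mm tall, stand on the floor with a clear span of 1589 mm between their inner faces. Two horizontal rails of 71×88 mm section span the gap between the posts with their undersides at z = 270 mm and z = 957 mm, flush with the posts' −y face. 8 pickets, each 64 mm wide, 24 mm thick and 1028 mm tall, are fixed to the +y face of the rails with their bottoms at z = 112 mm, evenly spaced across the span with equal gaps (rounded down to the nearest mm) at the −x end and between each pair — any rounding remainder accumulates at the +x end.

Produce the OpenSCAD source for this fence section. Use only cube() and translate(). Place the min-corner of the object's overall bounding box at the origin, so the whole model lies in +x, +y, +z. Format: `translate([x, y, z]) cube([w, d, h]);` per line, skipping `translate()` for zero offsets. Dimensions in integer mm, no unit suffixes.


cube([71, 71, 1180]);
translate([1660, 0, 0]) cube([71, 71, 1180]);
translate([71, 0, 270]) cube([1589, 71, 88]);
translate([71, 0, 957]) cube([1589, 71, 88]);
translate([190, 71, 112]) cube([64, 24, 1028]);
translate([373, 71, 112]) cube([64, 24, 1028]);
translate([556, 71, 112]) cube([64, 24, 1028]);
translate([739, 71, 112]) cube([64, 24, 1028]);
translate([922, 71, 112]) cube([64, 24, 1028]);
translate([1105, 71, 112]) cube([64, 24, 1028]);
translate([1288, 71, 112]) cube([64, 24, 1028]);
translate([1471, 71, 112]) cube([64, 24, 1028]);


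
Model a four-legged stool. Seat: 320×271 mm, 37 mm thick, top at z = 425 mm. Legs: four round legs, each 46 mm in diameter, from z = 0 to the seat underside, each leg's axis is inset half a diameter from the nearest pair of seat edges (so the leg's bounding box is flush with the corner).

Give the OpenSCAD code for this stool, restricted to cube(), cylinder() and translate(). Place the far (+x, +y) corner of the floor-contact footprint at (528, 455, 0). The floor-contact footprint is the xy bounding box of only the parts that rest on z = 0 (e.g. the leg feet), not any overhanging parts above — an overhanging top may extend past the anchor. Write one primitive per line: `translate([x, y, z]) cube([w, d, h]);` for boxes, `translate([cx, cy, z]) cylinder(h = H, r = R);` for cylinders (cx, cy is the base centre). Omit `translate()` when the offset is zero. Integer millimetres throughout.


translate([208, 184, 388]) cube([320, 271, 37]);
translate([231, 207, 0]) cylinder(h = 388, r = 23);
translate([505, 207, 0]) cylinder(h = 388, r = 23);
translate([231, 432, 0]) cylinder(h = 388, r = 23);
translate([505, 432, 0]) cylinder(h = 388, r = 23);


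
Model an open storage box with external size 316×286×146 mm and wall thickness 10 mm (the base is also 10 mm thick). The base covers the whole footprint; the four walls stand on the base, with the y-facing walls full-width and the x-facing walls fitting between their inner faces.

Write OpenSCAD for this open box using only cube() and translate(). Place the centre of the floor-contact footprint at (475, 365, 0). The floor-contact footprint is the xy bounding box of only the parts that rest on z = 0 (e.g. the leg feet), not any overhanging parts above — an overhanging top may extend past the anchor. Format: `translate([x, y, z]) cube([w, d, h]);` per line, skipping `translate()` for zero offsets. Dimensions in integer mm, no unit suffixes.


translate([317, 222, 0]) cube([316, 286, 10]);
translate([317, 222, 10]) cube([316, 10, 136]);
translate([317, 498, 10]) cube([316, 10, 136]);
translate([317, 232, 10]) cube([10, 266, 136]);
translate([623, 232, 10]) cube([10, 266, 136]);


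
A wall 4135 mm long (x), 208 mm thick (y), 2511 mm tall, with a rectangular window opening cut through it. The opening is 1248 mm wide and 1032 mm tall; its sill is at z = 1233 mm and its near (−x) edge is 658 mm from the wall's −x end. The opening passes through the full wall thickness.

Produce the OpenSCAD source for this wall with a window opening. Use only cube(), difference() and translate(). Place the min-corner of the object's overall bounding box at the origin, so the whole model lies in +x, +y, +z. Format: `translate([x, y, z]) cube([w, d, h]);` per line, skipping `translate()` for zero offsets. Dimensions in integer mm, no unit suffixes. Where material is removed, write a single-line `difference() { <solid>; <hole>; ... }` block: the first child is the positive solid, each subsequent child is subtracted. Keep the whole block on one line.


difference() { cube([4135, 208, 2511]); translate([658, 0, 1233]) cube([1248, 208, 1032]); }


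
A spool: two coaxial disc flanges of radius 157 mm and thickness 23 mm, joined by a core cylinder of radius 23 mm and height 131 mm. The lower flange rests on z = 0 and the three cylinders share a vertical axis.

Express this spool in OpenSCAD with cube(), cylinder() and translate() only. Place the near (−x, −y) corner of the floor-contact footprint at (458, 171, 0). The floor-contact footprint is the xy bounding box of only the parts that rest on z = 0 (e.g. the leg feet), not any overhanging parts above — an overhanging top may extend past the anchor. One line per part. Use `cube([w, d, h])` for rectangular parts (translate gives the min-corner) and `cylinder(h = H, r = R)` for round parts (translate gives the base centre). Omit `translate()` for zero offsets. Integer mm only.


translate([615, 328, 0]) cylinder(h = 23, r = 157);
translate([615, 328, 23]) cylinder(h = 131, r = 23);
translate([615, 328, 154]) cylinder(h = 23, r = 157);


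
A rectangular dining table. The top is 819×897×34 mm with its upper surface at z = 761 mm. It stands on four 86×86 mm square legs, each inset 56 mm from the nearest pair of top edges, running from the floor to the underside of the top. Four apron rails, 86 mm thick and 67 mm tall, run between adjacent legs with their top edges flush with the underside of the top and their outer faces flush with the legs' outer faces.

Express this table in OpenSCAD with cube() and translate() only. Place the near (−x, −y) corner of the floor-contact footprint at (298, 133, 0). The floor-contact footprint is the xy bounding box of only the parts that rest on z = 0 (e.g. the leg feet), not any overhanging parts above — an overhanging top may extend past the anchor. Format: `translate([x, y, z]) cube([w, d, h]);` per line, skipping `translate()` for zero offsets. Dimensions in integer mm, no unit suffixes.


translate([242, 77, 727]) cube([819, 897, 34]);
translate([298, 133, 0]) cube([86, 86, 727]);
translate([919, 133, 0]) cube([86, 86, 727]);
translate([298, 832, 0]) cube([86, 86, 727]);
translate([919, 832, 0]) cube([86, 86, 727]);
translate([384, 133, 660]) cube([535, 86, 67]);
translate([384, 832, 660]) cube([535, 86, 67]);
translate([298, 219, 660]) cube([86, 613, 67]);
translate([919, 219, 660]) cube([86, 613, 67]);


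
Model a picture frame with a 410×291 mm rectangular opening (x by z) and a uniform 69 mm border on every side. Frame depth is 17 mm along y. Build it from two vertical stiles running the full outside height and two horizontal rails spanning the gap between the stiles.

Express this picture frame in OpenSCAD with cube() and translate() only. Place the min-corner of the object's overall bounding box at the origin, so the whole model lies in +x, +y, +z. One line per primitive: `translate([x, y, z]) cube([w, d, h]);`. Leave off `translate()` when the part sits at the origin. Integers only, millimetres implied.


cube([69, 17, 429]);
translate([479, 0, 0]) cube([69, 17, 429]);
translate([69, 0, 0]) cube([410, 17, 69]);
translate([69, 0, 360]) cube([410, 17, 69]);


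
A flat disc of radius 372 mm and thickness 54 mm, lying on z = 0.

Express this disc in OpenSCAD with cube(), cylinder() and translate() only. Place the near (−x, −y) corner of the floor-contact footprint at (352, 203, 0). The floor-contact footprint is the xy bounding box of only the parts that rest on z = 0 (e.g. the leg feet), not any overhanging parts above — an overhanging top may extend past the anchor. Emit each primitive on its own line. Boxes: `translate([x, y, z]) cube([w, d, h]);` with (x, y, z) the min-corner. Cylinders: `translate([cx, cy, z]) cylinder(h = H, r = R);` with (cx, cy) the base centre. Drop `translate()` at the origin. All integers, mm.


translate([724, 575, 0]) cylinder(h = 54, r = 372);


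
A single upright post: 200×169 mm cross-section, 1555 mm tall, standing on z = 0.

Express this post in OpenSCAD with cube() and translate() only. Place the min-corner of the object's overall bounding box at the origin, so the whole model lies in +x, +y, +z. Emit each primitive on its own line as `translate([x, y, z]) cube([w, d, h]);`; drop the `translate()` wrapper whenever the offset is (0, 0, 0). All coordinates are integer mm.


cube([200, 169, 1555]);


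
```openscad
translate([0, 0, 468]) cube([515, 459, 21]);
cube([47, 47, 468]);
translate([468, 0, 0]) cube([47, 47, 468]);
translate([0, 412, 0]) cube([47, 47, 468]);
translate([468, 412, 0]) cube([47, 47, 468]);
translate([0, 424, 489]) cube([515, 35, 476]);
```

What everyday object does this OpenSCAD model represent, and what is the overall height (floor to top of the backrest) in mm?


A chair. The overall height is 965 mm.

A slab on four corner posts with a tall panel at the back — a chair. The seat slab sits at z = 468 with thickness 21, and the 476 mm backrest starts at the seat top, so the overall height is 468 + 21 + 476 = 965 mm.


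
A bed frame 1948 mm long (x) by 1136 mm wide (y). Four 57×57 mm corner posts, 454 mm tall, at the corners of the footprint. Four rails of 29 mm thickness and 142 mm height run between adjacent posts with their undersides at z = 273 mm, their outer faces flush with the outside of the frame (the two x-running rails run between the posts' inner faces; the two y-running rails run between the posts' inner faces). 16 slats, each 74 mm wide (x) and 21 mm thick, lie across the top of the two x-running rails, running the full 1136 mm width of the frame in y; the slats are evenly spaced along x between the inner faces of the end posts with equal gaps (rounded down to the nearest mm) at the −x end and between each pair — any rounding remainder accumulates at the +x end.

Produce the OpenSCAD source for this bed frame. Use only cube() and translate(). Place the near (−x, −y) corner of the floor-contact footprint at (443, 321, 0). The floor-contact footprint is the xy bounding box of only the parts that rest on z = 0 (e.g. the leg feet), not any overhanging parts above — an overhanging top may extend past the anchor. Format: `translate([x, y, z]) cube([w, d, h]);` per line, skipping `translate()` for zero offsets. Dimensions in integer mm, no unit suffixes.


// slat z = rail_z + rail_h = 273 + 142 = 415
// slat gap = ⌊(1834 − 16·74) / 17⌋ = 38
translate([443, 321, 0]) cube([57, 57, 454]);
translate([443, 1400, 0]) cube([57, 57, 454]);
translate([2334, 321, 0]) cube([57, 57, 454]);
translate([2334, 1400, 0]) cube([57, 57, 454]);
translate([500, 321, 273]) cube([1834, 29, 142]);
translate([500, 1428, 273]) cube([1834, 29, 142]);
translate([443, 378, 273]) cube([29, 1022, 142]);
translate([2362, 378, 273]) cube([29, 1022, 142]);
translate([538, 321, 415]) cube([74, 1136, 21]);
translate([650, 321, 415]) cube([74, 1136, 21]);
translate([762, 321, 415]) cube([74, 1136, 21]);
translate([874, 321, 415]) cube([74, 1136, 21]);
translate([986, 321, 415]) cube([74, 1136, 21]);
translate([1098, 321, 415]) cube([74, 1136, 21]);
translate([1210, 321, 415]) cube([74, 1136, 21]);
translate([1322, 321, 415]) cube([74, 1136, 21]);
translate([1434, 321, 415]) cube([74, 1136, 21]);
translate([1546, 321, 415]) cube([74, 1136, 21]);
translate([1658, 321, 415]) cube([74, 1136, 21]);
translate([1770, 321, 415]) cube([74, 1136, 21]);
translate([1882, 321, 415]) cube([74, 1136, 21]);
translate([1994, 321, 415]) cube([74, 1136, 21]);
translate([2106, 321, 415]) cube([74, 1136, 21]);
translate([2218, 321, 415]) cube([74, 1136, 21]);


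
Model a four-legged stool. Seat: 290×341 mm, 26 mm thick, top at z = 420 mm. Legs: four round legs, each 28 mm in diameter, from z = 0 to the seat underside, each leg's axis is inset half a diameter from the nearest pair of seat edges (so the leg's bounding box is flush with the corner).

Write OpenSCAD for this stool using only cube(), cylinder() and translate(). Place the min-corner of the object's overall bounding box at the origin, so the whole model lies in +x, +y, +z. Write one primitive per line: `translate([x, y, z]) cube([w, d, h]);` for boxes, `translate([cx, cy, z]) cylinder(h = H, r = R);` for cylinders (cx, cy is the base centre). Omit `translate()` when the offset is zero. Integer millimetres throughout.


// leg_h = 420 - 26 = 394
translate([0, 0, 394]) cube([290, 341, 26]);
translate([14, 14, 0]) cylinder(h = 394, r = 14);
translate([276, 14, 0]) cylinder(h = 394, r = 14);
translate([14, 327, 0]) cylinder(h = 394, r = 14);
translate([276, 327, 0]) cylinder(h = 394, r = 14);


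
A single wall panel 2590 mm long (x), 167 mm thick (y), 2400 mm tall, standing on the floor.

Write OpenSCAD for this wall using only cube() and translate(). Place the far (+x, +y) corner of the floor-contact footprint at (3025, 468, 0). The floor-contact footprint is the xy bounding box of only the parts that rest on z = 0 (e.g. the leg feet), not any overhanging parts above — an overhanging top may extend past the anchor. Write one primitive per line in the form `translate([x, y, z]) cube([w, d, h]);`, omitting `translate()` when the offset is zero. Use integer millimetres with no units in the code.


translate([435, 301, 0]) cube([2590, 167, 2400]);


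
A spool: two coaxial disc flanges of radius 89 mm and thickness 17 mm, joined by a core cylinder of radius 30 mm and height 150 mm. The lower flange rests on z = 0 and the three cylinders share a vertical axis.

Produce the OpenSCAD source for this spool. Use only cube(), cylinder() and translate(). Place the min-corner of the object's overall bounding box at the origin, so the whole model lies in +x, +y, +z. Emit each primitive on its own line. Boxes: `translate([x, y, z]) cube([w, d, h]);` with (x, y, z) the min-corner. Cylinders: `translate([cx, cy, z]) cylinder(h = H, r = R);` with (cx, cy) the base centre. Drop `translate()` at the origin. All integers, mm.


translate([89, 89, 0]) cylinder(h = 17, r = 89);
translate([89, 89, 17]) cylinder(h = 150, r = 30);
translate([89, 89, 167]) cylinder(h = 17, r = 89);


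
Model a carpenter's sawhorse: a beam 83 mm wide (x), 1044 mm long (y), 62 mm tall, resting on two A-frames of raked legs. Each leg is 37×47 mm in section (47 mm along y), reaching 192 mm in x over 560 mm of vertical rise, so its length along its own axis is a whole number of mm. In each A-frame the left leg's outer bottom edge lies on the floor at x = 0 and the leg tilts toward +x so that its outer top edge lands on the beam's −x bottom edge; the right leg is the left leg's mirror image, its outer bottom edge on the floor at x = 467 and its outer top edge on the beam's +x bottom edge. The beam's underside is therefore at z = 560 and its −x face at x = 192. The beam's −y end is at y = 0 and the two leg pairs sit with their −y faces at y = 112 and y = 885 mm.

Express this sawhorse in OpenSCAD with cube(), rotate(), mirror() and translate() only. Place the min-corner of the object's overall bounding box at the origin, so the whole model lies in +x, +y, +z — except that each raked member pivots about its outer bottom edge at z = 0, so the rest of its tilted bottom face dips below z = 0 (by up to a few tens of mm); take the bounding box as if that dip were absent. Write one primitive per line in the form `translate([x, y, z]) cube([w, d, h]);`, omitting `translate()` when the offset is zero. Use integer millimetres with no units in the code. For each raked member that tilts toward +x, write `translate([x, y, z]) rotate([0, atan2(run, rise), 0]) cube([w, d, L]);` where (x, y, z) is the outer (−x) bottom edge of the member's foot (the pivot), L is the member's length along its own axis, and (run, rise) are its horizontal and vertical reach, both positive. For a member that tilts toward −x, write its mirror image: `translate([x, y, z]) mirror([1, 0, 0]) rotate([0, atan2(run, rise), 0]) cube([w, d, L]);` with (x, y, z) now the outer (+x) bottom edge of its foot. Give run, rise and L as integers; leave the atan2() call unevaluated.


translate([192, 0, 560]) cube([83, 1044, 62]);
translate([0, 112, 0]) rotate([0, atan2(192, 560), 0]) cube([37, 47, 592]);
translate([467, 112, 0]) mirror([1, 0, 0]) rotate([0, atan2(192, 560), 0]) cube([37, 47, 592]);
translate([0, 885, 0]) rotate([0, atan2(192, 560), 0]) cube([37, 47, 592]);
translate([467, 885, 0]) mirror([1, 0, 0]) rotate([0, atan2(192, 560), 0]) cube([37, 47, 592]);


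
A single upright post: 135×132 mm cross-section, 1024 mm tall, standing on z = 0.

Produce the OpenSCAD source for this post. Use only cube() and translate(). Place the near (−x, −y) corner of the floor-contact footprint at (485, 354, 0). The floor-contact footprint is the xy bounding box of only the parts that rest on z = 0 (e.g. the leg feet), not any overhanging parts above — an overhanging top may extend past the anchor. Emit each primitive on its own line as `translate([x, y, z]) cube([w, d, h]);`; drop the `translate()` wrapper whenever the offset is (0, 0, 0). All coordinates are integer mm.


translate([485, 354, 0]) cube([135, 132, 1024]);


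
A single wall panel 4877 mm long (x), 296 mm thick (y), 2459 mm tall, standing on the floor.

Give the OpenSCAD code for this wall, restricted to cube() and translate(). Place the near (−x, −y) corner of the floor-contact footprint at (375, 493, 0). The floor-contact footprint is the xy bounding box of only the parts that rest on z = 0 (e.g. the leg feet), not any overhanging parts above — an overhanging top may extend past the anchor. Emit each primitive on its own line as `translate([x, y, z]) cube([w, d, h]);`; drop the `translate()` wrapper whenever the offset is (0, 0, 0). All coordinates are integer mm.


translate([375, 493, 0]) cube([4877, 296, 2459]);


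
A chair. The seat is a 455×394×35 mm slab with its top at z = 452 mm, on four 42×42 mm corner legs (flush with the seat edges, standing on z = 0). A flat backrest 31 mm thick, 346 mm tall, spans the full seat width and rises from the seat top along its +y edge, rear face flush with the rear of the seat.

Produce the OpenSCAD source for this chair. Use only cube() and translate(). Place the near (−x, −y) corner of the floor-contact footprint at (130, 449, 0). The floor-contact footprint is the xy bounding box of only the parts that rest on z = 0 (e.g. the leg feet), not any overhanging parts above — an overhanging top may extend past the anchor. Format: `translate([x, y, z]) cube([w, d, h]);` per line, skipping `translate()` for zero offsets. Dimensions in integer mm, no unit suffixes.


translate([130, 449, 417]) cube([455, 394, 35]);
translate([130, 449, 0]) cube([42, 42, 417]);
translate([543, 449, 0]) cube([42, 42, 417]);
translate([130, 801, 0]) cube([42, 42, 417]);
translate([543, 801, 0]) cube([42, 42, 417]);
translate([130, 812, 452]) cube([455, 31, 346]);
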